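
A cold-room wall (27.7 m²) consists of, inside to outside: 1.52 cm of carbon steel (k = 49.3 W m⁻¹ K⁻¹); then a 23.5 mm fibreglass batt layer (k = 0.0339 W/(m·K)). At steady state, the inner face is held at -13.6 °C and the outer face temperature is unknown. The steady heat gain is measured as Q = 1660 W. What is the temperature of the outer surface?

Series resistances:
  R_carbon steel = L/(kA) = 0.0152/(49.3·27.7) = 1.113×10^-5 K/W
  R_fibreglass batt = L/(kA) = 0.0235/(0.0339·27.7) = 0.02503 K/W
ΣR = 0.02504 K/W
ΔT = Q·ΣR = 1660 × 0.02504 = 41.57 K
Heat flows inward, so T_out = T_in + ΔT = -13.6 + 41.57 = 28.0 °C

T_out = 28.0 °C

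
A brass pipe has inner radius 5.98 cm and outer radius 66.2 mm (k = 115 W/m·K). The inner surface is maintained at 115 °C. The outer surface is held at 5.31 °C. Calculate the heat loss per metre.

Q' = 7.80×10^5 W/m

Q' = 2πk·ΔT/ln(r₂/r₁) = 2π × 115 × 109.69 / ln(0.0662/0.0598) = 7.80×10^5 W/m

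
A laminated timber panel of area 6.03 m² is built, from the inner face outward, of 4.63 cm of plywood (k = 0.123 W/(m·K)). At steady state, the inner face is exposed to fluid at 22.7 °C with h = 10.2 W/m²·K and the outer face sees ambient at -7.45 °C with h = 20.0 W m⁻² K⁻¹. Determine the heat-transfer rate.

Q = 347 W

Series thermal resistances, inner to outer:
  R_conv,in = 1/(hA) = 1/(10.2·6.03) = 0.01626 K/W
  R_plywood = L/(kA) = 0.0463/(0.123·6.03) = 0.06243 K/W
  R_conv,out = 1/(hA) = 1/(20.0·6.03) = 0.008292 K/W
ΣR = 0.01626 + 0.06243 + 0.008292 = 0.08698 K/W
Q = ΔT/ΣR = (22.7 °C − -7.45 °C)/0.08698 = 347 W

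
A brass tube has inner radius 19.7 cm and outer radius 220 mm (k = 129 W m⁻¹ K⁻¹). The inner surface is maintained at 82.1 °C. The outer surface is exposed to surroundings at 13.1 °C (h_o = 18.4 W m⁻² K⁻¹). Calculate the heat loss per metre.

Q' = 1750 W/m

Treat each layer as a resistance in series:
  R'_brass = ln(0.220/0.197)/(2πk) = 0.1104/(2π·129) = 1.362×10^-4 m·K/W
  R'_conv,out = 1/(2πr h) = 1/(2π·0.220·18.4) = 0.03932 m·K/W
ΣR = 1.362×10^-4 + 0.03932 = 0.03946 m·K/W
Q' = ΔT/ΣR = (82.1 °C − 13.1 °C)/0.03946 = 1750 W/m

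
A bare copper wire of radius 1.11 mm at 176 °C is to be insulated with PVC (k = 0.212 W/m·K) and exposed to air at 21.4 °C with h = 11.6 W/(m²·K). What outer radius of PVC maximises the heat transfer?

For a cylinder, r_cr = k_ins/h = 0.212/11.6 = 0.0183 m = 1.83 cm

r_cr = 1.83 cm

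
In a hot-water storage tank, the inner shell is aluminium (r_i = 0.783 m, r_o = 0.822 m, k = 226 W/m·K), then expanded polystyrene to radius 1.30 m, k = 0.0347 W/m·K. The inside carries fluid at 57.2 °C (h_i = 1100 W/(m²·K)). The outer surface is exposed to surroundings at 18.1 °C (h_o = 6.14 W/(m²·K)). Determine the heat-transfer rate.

Resistance network (inner→outer):
  R_conv,in = 1/(4πr²h) = 1/(4π·0.783²·1100) = 1.180×10^-4 K/W
  R_aluminium = (1/0.783 − 1/0.822)/(4πk) = 0.06059/(4π·226) = 2.134×10^-5 K/W
  R_expanded polystyrene = (1/0.822 − 1/1.30)/(4πk) = 0.4473/(4π·0.0347) = 1.026 K/W
  R_conv,out = 1/(4πr²h) = 1/(4π·1.30²·6.14) = 0.007669 K/W
ΣR = 1.180×10^-4 + 2.134×10^-5 + 1.026 + 0.007669 = 1.034 K/W
Q = ΔT/ΣR = (57.2 °C − 18.1 °C)/1.034 = 37.8 W

Q = 37.8 W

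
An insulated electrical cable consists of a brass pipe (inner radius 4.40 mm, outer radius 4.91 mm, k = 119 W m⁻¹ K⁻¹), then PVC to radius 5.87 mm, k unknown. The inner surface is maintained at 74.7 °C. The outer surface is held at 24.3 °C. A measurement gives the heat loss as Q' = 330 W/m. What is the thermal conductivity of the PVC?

k = 0.186 W/m·K

ΣR = ΔT/Q' = |74.7 − 24.3|/330 = 0.1527 m·K/W
Known resistances:
  R'_brass = ln(0.00491/0.00440)/(2πk) = 0.1097/(2π·119) = 1.467×10^-4 m·K/W
R_PVC = ΣR − ΣR_known = 0.1527 − 1.467×10^-4 = 0.1526 m·K/W
ln(r₂/r₁)/(2πk) = 0.1526 ⇒ k = 0.1786/(2π·0.1526) = 0.186 W/m·K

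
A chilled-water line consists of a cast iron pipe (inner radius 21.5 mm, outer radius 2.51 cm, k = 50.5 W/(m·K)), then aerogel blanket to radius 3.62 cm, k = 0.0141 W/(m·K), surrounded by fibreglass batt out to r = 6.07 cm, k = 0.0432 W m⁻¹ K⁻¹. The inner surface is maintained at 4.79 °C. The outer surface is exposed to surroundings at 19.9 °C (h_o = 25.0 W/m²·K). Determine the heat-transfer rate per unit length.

Resistance network (inner→outer):
  R'_cast iron = ln(0.0251/0.0215)/(2πk) = 0.1548/(2π·50.5) = 4.879×10^-4 m·K/W
  R'_aerogel blanket = ln(0.0362/0.0251)/(2πk) = 0.3662/(2π·0.0141) = 4.133 m·K/W
  R'_fibreglass batt = ln(0.0607/0.0362)/(2πk) = 0.5169/(2π·0.0432) = 1.904 m·K/W
  R'_conv,out = 1/(2πr h) = 1/(2π·0.0607·25.0) = 0.1049 m·K/W
ΣR = 4.879×10^-4 + 4.133 + 1.904 + 0.1049 = 6.142 m·K/W
Q' = ΔT/ΣR = (4.79 °C − 19.9 °C)/6.142 = -2.46 W/m
(Negative Q' ⇒ heat flows inward; heat gain = 2.46 W/m.)

Q' = 2.46 W/m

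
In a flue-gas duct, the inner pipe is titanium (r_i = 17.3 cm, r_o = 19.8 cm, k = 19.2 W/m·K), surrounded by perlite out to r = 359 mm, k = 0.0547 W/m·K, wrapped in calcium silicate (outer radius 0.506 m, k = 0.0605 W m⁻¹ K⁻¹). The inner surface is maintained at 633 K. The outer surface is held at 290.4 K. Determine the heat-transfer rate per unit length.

Q' = 130 W/m

Series thermal resistances, inner to outer:
  R'_titanium = ln(0.198/0.173)/(2πk) = 0.1350/(2π·19.2) = 0.001119 m·K/W
  R'_perlite = ln(0.359/0.198)/(2πk) = 0.5951/(2π·0.0547) = 1.731 m·K/W
  R'_calcium silicate = ln(0.506/0.359)/(2πk) = 0.3432/(2π·0.0605) = 0.9029 m·K/W
ΣR = 0.001119 + 1.731 + 0.9029 = 2.635 m·K/W
Q' = ΔT/ΣR = (633 K − 290.4 K)/2.635 = 130 W/m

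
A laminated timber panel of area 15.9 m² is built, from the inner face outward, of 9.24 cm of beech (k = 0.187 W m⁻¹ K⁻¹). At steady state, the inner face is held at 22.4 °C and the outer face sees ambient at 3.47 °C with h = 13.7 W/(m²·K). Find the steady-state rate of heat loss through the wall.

Q = 531 W

Treat each layer as a resistance in series:
  R_beech = L/(kA) = 0.0924/(0.187·15.9) = 0.03108 K/W
  R_conv,out = 1/(hA) = 1/(13.7·15.9) = 0.004591 K/W
ΣR = 0.03108 + 0.004591 = 0.03567 K/W
Q = ΔT/ΣR = (22.4 °C − 3.47 °C)/0.03567 = 531 W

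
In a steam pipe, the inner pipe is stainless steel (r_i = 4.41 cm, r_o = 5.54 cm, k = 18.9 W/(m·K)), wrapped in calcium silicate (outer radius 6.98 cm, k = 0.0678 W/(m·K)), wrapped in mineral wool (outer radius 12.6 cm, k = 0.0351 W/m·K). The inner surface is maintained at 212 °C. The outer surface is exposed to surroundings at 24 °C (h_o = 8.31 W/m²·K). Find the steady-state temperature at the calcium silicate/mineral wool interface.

Resistance network (inner→outer):
  R'_stainless steel = ln(0.0554/0.0441)/(2πk) = 0.2281/(2π·18.9) = 0.001921 m·K/W
  R'_calcium silicate = ln(0.0698/0.0554)/(2πk) = 0.2311/(2π·0.0678) = 0.5424 m·K/W
  R'_mineral wool = ln(0.126/0.0698)/(2πk) = 0.5906/(2π·0.0351) = 2.678 m·K/W
  R'_conv,out = 1/(2πr h) = 1/(2π·0.126·8.31) = 0.1520 m·K/W
ΣR = 0.001921 + 0.5424 + 2.678 + 0.1520 = 3.374 m·K/W
Q' = ΔT/ΣR = (212 °C − 24 °C)/3.374 = 55.72 W/m
From the inner boundary to the calcium silicate/mineral wool interface, ΣR_partial = 0.5443 m·K/W.
T_interface = T_in − Q'·ΣR_partial = 212 °C − (55.72)(0.5443) = 182 °C

T = 182 °C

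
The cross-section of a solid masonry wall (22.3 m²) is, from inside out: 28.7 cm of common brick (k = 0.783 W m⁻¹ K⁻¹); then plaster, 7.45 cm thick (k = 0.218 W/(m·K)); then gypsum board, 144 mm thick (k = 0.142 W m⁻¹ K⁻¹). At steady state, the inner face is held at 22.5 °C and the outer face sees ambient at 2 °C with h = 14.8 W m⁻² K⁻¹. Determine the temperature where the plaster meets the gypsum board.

Resistance network (inner→outer):
  R_common brick = L/(kA) = 0.287/(0.783·22.3) = 0.01644 K/W
  R_plaster = L/(kA) = 0.0745/(0.218·22.3) = 0.01532 K/W
  R_gypsum board = L/(kA) = 0.144/(0.142·22.3) = 0.04547 K/W
  R_conv,out = 1/(hA) = 1/(14.8·22.3) = 0.003030 K/W
ΣR = 0.01644 + 0.01532 + 0.04547 + 0.003030 = 0.08026 K/W
Q = ΔT/ΣR = (22.5 °C − 2 °C)/0.08026 = 255.4 W
From the inner boundary to the plaster/gypsum board interface, ΣR_partial = 0.03176 K/W.
T_interface = T_in − Q·ΣR_partial = 22.5 °C − (255.4)(0.03176) = 14.4 °C

T = 14.4 °C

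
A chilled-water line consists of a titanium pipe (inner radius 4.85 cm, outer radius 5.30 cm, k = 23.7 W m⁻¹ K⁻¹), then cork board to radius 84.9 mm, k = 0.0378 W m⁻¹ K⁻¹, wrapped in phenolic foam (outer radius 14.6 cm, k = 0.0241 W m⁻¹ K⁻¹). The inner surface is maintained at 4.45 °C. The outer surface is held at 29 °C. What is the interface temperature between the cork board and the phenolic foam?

T = 13.2 °C

Resistance network (inner→outer):
  R'_titanium = ln(0.0530/0.0485)/(2πk) = 0.08873/(2π·23.7) = 5.958×10^-4 m·K/W
  R'_cork board = ln(0.0849/0.0530)/(2πk) = 0.4712/(2π·0.0378) = 1.984 m·K/W
  R'_phenolic foam = ln(0.146/0.0849)/(2πk) = 0.5421/(2π·0.0241) = 3.580 m·K/W
ΣR = 5.958×10^-4 + 1.984 + 3.580 = 5.565 m·K/W
Q' = ΔT/ΣR = (4.45 °C − 29 °C)/5.565 = -4.412 W/m
From the inner boundary to the cork board/phenolic foam interface, ΣR_partial = 1.985 m·K/W.
T_interface = T_in − Q'·ΣR_partial = 4.45 °C − (-4.412)(1.985) = 13.2 °C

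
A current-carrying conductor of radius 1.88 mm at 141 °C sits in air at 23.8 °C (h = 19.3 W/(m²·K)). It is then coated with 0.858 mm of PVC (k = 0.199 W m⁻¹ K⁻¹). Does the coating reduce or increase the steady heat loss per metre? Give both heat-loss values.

increases: 26.7 → 35.4 W/m

Critical radius for a cylinder: r_cr = k/h = 0.0103 m = 1.03 cm.
Outer radius after coating: r₂ = 0.00188 + 8.58×10^-4 = 0.002738 m.
Since r₁ < r_cr and r₂ ≤ r_cr, the coating moves toward the maximum at r_cr — heat loss rises.
Bare: R = 1/(2πr₁h) = 4.386 m·K/W; Q = 117.2/4.386 = 26.7 W/m.
Coated: R = R_cond + R_conv = 3.313 m·K/W; Q = 117.2/3.313 = 35.4 W/m.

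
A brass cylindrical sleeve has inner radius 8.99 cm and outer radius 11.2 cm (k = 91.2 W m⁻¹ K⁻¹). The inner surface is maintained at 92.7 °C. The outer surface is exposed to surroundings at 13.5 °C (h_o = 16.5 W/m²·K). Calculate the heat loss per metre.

Treat each layer as a resistance in series:
  R'_brass = ln(0.112/0.0899)/(2πk) = 0.2198/(2π·91.2) = 3.836×10^-4 m·K/W
  R'_conv,out = 1/(2πr h) = 1/(2π·0.112·16.5) = 0.08612 m·K/W
ΣR = 3.836×10^-4 + 0.08612 = 0.08650 m·K/W
Q' = ΔT/ΣR = (92.7 °C − 13.5 °C)/0.08650 = 916 W/m

Q' = 916 W/m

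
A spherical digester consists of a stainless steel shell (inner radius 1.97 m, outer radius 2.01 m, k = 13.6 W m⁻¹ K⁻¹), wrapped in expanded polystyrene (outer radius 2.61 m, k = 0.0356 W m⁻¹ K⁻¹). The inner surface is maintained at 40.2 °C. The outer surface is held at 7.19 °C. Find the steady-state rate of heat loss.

Resistance network (inner→outer):
  R_stainless steel = (1/1.97 − 1/2.01)/(4πk) = 0.01010/(4π·13.6) = 5.911×10^-5 K/W
  R_expanded polystyrene = (1/2.01 − 1/2.61)/(4πk) = 0.1144/(4π·0.0356) = 0.2557 K/W
ΣR = 5.911×10^-5 + 0.2557 = 0.2558 K/W
Q = ΔT/ΣR = (40.2 °C − 7.19 °C)/0.2558 = 129 W

Q = 129 W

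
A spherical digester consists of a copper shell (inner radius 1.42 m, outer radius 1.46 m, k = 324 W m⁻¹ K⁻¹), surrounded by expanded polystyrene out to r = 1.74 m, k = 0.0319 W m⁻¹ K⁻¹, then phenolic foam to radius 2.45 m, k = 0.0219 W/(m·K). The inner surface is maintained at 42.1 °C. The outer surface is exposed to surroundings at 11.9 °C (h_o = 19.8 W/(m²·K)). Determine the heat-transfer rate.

Series thermal resistances, inner to outer:
  R_copper = (1/1.42 − 1/1.46)/(4πk) = 0.01929/(4π·324) = 4.739×10^-6 K/W
  R_expanded polystyrene = (1/1.46 − 1/1.74)/(4πk) = 0.1102/(4π·0.0319) = 0.2750 K/W
  R_phenolic foam = (1/1.74 − 1/2.45)/(4πk) = 0.1665/(4π·0.0219) = 0.6052 K/W
  R_conv,out = 1/(4πr²h) = 1/(4π·2.45²·19.8) = 6.696×10^-4 K/W
ΣR = 4.739×10^-6 + 0.2750 + 0.6052 + 6.696×10^-4 = 0.8809 K/W
Q = ΔT/ΣR = (42.1 °C − 11.9 °C)/0.8809 = 34.3 W

Q = 34.3 W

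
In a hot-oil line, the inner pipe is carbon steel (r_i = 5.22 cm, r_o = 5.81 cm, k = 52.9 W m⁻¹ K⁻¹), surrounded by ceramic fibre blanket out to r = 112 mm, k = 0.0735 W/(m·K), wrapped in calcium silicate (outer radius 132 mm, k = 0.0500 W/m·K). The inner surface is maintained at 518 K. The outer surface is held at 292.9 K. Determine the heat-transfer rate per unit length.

Series thermal resistances, inner to outer:
  R'_carbon steel = ln(0.0581/0.0522)/(2πk) = 0.1071/(2π·52.9) = 3.222×10^-4 m·K/W
  R'_ceramic fibre blanket = ln(0.112/0.0581)/(2πk) = 0.6563/(2π·0.0735) = 1.421 m·K/W
  R'_calcium silicate = ln(0.132/0.112)/(2πk) = 0.1643/(2π·0.0500) = 0.5230 m·K/W
ΣR = 3.222×10^-4 + 1.421 + 0.5230 = 1.944 m·K/W
Q' = ΔT/ΣR = (518 K − 292.9 K)/1.944 = 116 W/m

Q' = 116 W/m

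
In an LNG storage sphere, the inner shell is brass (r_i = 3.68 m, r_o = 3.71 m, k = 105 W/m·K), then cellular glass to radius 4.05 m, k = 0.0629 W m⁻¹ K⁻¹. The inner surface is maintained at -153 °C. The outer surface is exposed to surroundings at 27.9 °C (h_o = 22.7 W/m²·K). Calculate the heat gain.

Q = 6.27 kW

Treat each layer as a resistance in series:
  R_brass = (1/3.68 − 1/3.71)/(4πk) = 0.002197/(4π·105) = 1.665×10^-6 K/W
  R_cellular glass = (1/3.71 − 1/4.05)/(4πk) = 0.02263/(4π·0.0629) = 0.02863 K/W
  R_conv,out = 1/(4πr²h) = 1/(4π·4.05²·22.7) = 2.137×10^-4 K/W
ΣR = 1.665×10^-6 + 0.02863 + 2.137×10^-4 = 0.02885 K/W
Q = ΔT/ΣR = (-153 °C − 27.9 °C)/0.02885 = -6270 W
(Negative Q ⇒ heat flows inward; heat gain = 6270 W.)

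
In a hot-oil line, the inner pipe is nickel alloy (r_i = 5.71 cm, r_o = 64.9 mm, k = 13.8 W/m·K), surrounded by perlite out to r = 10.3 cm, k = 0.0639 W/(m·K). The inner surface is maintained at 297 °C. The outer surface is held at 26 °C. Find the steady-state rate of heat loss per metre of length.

Treat each layer as a resistance in series:
  R'_nickel alloy = ln(0.0649/0.0571)/(2πk) = 0.1280/(2π·13.8) = 0.001477 m·K/W
  R'_perlite = ln(0.103/0.0649)/(2πk) = 0.4619/(2π·0.0639) = 1.150 m·K/W
ΣR = 0.001477 + 1.150 = 1.151 m·K/W
Q' = ΔT/ΣR = (297 °C − 26 °C)/1.151 = 235 W/m

Q' = 235 W/m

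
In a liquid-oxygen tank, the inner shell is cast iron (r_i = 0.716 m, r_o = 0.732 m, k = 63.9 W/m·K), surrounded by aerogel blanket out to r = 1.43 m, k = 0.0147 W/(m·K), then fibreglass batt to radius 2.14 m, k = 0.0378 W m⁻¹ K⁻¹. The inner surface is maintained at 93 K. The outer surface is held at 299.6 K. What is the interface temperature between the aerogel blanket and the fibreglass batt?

T = 275.0 K

Resistance network (inner→outer):
  R_cast iron = (1/0.716 − 1/0.732)/(4πk) = 0.03053/(4π·63.9) = 3.802×10^-5 K/W
  R_aerogel blanket = (1/0.732 − 1/1.43)/(4πk) = 0.6668/(4π·0.0147) = 3.610 K/W
  R_fibreglass batt = (1/1.43 − 1/2.14)/(4πk) = 0.2320/(4π·0.0378) = 0.4884 K/W
ΣR = 3.802×10^-5 + 3.610 + 0.4884 = 4.098 K/W
Q = ΔT/ΣR = (93 K − 299.6 K)/4.098 = -50.41 W
From the inner boundary to the aerogel blanket/fibreglass batt interface, ΣR_partial = 3.610 K/W.
T_interface = T_in − Q·ΣR_partial = 93 K − (-50.41)(3.610) = 275.0 K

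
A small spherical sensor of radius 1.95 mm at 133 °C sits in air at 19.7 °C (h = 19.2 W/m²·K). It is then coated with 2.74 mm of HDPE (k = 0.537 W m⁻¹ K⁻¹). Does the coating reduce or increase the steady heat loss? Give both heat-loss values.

increases: 0.104 → 0.487 W

Critical radius for a sphere: r_cr = 2k/h = 0.0559 m = 5.59 cm.
Outer radius after coating: r₂ = 0.00195 + 0.00274 = 0.00469 m.
Since r₁ < r_cr and r₂ ≤ r_cr, the coating moves toward the maximum at r_cr — heat loss rises.
Bare: R = 1/(4πr₁²h) = 1090 K/W; Q = 113.3/1090 = 0.104 W.
Coated: R = R_cond + R_conv = 232.8 K/W; Q = 113.3/232.8 = 0.487 W.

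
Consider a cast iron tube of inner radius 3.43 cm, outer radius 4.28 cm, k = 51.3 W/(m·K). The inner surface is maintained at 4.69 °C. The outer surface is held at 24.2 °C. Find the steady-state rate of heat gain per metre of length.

Q' = 28.4 kW/m

Q' = 2πk·ΔT/ln(r₂/r₁) = 2π × 51.3 × 19.51 / ln(0.0428/0.0343) = 28400 W/m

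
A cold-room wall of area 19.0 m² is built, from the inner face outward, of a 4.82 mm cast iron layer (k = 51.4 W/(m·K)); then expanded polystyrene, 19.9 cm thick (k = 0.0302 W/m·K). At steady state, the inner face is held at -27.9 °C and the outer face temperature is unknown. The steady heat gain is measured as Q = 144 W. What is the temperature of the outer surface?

Sum the resistances:
  R_cast iron = L/(kA) = 0.00482/(51.4·19.0) = 4.935×10^-6 K/W
  R_expanded polystyrene = L/(kA) = 0.199/(0.0302·19.0) = 0.3468 K/W
ΣR = 0.3468 K/W
ΔT = Q·ΣR = 144 × 0.3468 = 49.94 K
Heat flows inward, so T_out = T_in + ΔT = -27.9 + 49.94 = 22.0 °C

T_out = 22.0 °C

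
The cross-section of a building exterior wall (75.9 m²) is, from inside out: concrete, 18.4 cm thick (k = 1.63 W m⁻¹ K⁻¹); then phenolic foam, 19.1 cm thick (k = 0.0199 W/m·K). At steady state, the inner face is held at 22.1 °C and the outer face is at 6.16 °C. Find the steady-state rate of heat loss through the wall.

Treat each layer as a resistance in series:
  R_concrete = L/(kA) = 0.184/(1.63·75.9) = 0.001487 K/W
  R_phenolic foam = L/(kA) = 0.191/(0.0199·75.9) = 0.1265 K/W
ΣR = 0.001487 + 0.1265 = 0.1280 K/W
Q = ΔT/ΣR = (22.1 °C − 6.16 °C)/0.1280 = 125 W

Q = 125 W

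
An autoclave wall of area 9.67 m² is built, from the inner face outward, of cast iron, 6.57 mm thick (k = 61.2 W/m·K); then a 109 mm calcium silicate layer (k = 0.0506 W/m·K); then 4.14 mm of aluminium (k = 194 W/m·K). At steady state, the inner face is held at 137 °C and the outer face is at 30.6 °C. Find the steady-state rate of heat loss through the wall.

Q = 478 W

Series thermal resistances, inner to outer:
  R_cast iron = L/(kA) = 0.00657/(61.2·9.67) = 1.110×10^-5 K/W
  R_calcium silicate = L/(kA) = 0.109/(0.0506·9.67) = 0.2228 K/W
  R_aluminium = L/(kA) = 0.00414/(194·9.67) = 2.207×10^-6 K/W
ΣR = 1.110×10^-5 + 0.2228 + 2.207×10^-6 = 0.2228 K/W
Q = ΔT/ΣR = (137 °C − 30.6 °C)/0.2228 = 478 W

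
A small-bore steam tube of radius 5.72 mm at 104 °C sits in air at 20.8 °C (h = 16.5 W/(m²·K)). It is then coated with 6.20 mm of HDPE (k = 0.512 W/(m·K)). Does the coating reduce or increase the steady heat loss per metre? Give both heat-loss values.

Critical radius for a cylinder: r_cr = k/h = 0.0310 m = 3.10 cm.
Outer radius after coating: r₂ = 0.00572 + 0.00620 = 0.01192 m.
Since r₁ < r_cr and r₂ ≤ r_cr, the coating moves toward the maximum at r_cr — heat loss rises.
Bare: R = 1/(2πr₁h) = 1.686 m·K/W; Q = 83.2/1.686 = 49.3 W/m.
Coated: R = R_cond + R_conv = 1.037 m·K/W; Q = 83.2/1.037 = 80.2 W/m.

increases: 49.3 → 80.2 W/m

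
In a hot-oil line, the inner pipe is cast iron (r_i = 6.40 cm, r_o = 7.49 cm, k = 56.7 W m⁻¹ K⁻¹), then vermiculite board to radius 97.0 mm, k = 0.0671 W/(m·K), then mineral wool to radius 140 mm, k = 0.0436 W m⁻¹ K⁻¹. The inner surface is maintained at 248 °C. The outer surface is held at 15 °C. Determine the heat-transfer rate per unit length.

Q' = 119 W/m

Treat each layer as a resistance in series:
  R'_cast iron = ln(0.0749/0.0640)/(2πk) = 0.1573/(2π·56.7) = 4.415×10^-4 m·K/W
  R'_vermiculite board = ln(0.0970/0.0749)/(2πk) = 0.2586/(2π·0.0671) = 0.6133 m·K/W
  R'_mineral wool = ln(0.140/0.0970)/(2πk) = 0.3669/(2π·0.0436) = 1.339 m·K/W
ΣR = 4.415×10^-4 + 0.6133 + 1.339 = 1.953 m·K/W
Q' = ΔT/ΣR = (248 °C − 15 °C)/1.953 = 119 W/m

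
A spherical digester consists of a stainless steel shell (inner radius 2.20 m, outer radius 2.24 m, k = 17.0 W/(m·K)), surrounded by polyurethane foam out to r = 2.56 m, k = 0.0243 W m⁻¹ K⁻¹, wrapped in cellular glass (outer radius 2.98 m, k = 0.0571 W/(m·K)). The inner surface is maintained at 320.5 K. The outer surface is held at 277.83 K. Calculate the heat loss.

Q = 164 W

Treat each layer as a resistance in series:
  R_stainless steel = (1/2.20 − 1/2.24)/(4πk) = 0.008117/(4π·17.0) = 3.800×10^-5 K/W
  R_polyurethane foam = (1/2.24 − 1/2.56)/(4πk) = 0.05580/(4π·0.0243) = 0.1827 K/W
  R_cellular glass = (1/2.56 − 1/2.98)/(4πk) = 0.05505/(4π·0.0571) = 0.07673 K/W
ΣR = 3.800×10^-5 + 0.1827 + 0.07673 = 0.2595 K/W
Q = ΔT/ΣR = (320.5 K − 277.83 K)/0.2595 = 164 W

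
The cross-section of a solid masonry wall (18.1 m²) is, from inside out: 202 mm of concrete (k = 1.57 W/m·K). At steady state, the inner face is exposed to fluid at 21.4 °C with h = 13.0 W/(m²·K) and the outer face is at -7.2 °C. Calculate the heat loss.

Q = 2.52 kW

Series thermal resistances, inner to outer:
  R_conv,in = 1/(hA) = 1/(13.0·18.1) = 0.004250 K/W
  R_concrete = L/(kA) = 0.202/(1.57·18.1) = 0.007108 K/W
ΣR = 0.004250 + 0.007108 = 0.01136 K/W
Q = ΔT/ΣR = (21.4 °C − -7.2 °C)/0.01136 = 2520 W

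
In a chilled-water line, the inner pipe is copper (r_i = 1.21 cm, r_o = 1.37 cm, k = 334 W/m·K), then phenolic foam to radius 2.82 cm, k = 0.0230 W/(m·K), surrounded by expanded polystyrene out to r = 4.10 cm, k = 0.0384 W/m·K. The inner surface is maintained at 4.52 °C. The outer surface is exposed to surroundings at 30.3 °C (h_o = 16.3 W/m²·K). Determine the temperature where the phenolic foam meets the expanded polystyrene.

T = 23.5 °C

Resistance network (inner→outer):
  R'_copper = ln(0.0137/0.0121)/(2πk) = 0.1242/(2π·334) = 5.918×10^-5 m·K/W
  R'_phenolic foam = ln(0.0282/0.0137)/(2πk) = 0.7219/(2π·0.0230) = 4.996 m·K/W
  R'_expanded polystyrene = ln(0.0410/0.0282)/(2πk) = 0.3743/(2π·0.0384) = 1.551 m·K/W
  R'_conv,out = 1/(2πr h) = 1/(2π·0.0410·16.3) = 0.2381 m·K/W
ΣR = 5.918×10^-5 + 4.996 + 1.551 + 0.2381 = 6.785 m·K/W
Q' = ΔT/ΣR = (4.52 °C − 30.3 °C)/6.785 = -3.800 W/m
From the inner boundary to the phenolic foam/expanded polystyrene interface, ΣR_partial = 4.996 m·K/W.
T_interface = T_in − Q'·ΣR_partial = 4.52 °C − (-3.800)(4.996) = 23.5 °C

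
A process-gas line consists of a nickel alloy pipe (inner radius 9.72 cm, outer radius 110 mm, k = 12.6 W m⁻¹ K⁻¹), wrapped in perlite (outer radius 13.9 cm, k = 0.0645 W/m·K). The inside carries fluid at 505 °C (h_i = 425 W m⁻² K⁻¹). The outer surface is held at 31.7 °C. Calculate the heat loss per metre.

Treat each layer as a resistance in series:
  R'_conv,in = 1/(2πr h) = 1/(2π·0.0972·425) = 0.003853 m·K/W
  R'_nickel alloy = ln(0.110/0.0972)/(2πk) = 0.1237/(2π·12.6) = 0.001563 m·K/W
  R'_perlite = ln(0.139/0.110)/(2πk) = 0.2340/(2π·0.0645) = 0.5774 m·K/W
ΣR = 0.003853 + 0.001563 + 0.5774 = 0.5828 m·K/W
Q' = ΔT/ΣR = (505 °C − 31.7 °C)/0.5828 = 812 W/m

Q' = 812 W/m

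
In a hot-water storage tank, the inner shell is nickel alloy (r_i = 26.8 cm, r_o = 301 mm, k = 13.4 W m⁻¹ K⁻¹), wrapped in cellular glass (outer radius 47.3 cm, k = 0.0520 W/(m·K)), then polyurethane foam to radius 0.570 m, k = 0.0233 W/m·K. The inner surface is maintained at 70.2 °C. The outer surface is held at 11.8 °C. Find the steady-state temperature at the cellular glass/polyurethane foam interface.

T = 35.1 °C

Series thermal resistances, inner to outer:
  R_nickel alloy = (1/0.268 − 1/0.301)/(4πk) = 0.4091/(4π·13.4) = 0.002429 K/W
  R_cellular glass = (1/0.301 − 1/0.473)/(4πk) = 1.208/(4π·0.0520) = 1.849 K/W
  R_polyurethane foam = (1/0.473 − 1/0.570)/(4πk) = 0.3598/(4π·0.0233) = 1.229 K/W
ΣR = 0.002429 + 1.849 + 1.229 = 3.080 K/W
Q = ΔT/ΣR = (70.2 °C − 11.8 °C)/3.080 = 18.96 W
From the inner boundary to the cellular glass/polyurethane foam interface, ΣR_partial = 1.851 K/W.
T_interface = T_in − Q·ΣR_partial = 70.2 °C − (18.96)(1.851) = 35.1 °C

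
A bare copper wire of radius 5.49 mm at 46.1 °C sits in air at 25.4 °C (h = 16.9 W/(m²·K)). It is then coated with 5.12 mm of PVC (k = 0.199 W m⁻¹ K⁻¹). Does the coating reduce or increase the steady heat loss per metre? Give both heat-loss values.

increases: 12.1 → 14.6 W/m

Critical radius for a cylinder: r_cr = k/h = 0.0118 m = 1.18 cm.
Outer radius after coating: r₂ = 0.00549 + 0.00512 = 0.01061 m.
Since r₁ < r_cr and r₂ ≤ r_cr, the coating moves toward the maximum at r_cr — heat loss rises.
Bare: R = 1/(2πr₁h) = 1.715 m·K/W; Q = 20.7/1.715 = 12.1 W/m.
Coated: R = R_cond + R_conv = 1.415 m·K/W; Q = 20.7/1.415 = 14.6 W/m.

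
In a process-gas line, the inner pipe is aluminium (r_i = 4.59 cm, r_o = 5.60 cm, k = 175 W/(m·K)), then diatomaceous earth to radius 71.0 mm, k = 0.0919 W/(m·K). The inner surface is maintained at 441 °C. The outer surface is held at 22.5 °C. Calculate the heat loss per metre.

Resistance network (inner→outer):
  R'_aluminium = ln(0.0560/0.0459)/(2πk) = 0.1989/(2π·175) = 1.809×10^-4 m·K/W
  R'_diatomaceous earth = ln(0.0710/0.0560)/(2πk) = 0.2373/(2π·0.0919) = 0.4110 m·K/W
ΣR = 1.809×10^-4 + 0.4110 = 0.4112 m·K/W
Q' = ΔT/ΣR = (441 °C − 22.5 °C)/0.4112 = 1020 W/m

Q' = 1020 W/m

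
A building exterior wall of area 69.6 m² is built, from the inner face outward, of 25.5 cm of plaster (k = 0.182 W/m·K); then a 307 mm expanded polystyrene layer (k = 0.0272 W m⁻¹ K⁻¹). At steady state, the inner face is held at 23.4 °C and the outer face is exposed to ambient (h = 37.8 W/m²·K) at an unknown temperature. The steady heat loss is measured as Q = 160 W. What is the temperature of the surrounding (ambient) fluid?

T_out = -5.83 °C

Sum the resistances:
  R_plaster = L/(kA) = 0.255/(0.182·69.6) = 0.02013 K/W
  R_expanded polystyrene = L/(kA) = 0.307/(0.0272·69.6) = 0.1622 K/W
  R_conv,out = 1/(hA) = 1/(37.8·69.6) = 3.801×10^-4 K/W
ΣR = 0.1827 K/W
ΔT = Q·ΣR = 160 × 0.1827 = 29.23 K
Heat flows outward, so T_out = T_in − ΔT = 23.4 − 29.23 = -5.83 °C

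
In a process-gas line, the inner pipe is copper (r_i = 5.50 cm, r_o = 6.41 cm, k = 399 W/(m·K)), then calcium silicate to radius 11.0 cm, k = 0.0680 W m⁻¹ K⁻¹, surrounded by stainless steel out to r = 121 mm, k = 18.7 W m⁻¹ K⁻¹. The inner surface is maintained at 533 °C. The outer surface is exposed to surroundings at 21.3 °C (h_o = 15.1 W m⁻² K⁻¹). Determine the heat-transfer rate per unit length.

Treat each layer as a resistance in series:
  R'_copper = ln(0.0641/0.0550)/(2πk) = 0.1531/(2π·399) = 6.107×10^-5 m·K/W
  R'_calcium silicate = ln(0.110/0.0641)/(2πk) = 0.5400/(2π·0.0680) = 1.264 m·K/W
  R'_stainless steel = ln(0.121/0.110)/(2πk) = 0.09531/(2π·18.7) = 8.112×10^-4 m·K/W
  R'_conv,out = 1/(2πr h) = 1/(2π·0.121·15.1) = 0.08711 m·K/W
ΣR = 6.107×10^-5 + 1.264 + 8.112×10^-4 + 0.08711 = 1.352 m·K/W
Q' = ΔT/ΣR = (533 °C − 21.3 °C)/1.352 = 378 W/m

Q' = 378 W/m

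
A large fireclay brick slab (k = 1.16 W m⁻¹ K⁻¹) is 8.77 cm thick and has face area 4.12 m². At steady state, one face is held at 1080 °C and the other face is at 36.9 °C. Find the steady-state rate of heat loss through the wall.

Q = 56.8 kW

Q = kA·ΔT/L = 1.16 × 4.12 × |1080 °C − 36.9 °C| / 0.0877 = 56800 W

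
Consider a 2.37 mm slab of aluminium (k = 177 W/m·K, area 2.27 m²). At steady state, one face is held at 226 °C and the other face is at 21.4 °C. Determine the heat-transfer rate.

Q = 34700 kW

Q = kA·ΔT/L = 177 × 2.27 × |226 °C − 21.4 °C| / 0.00237 = 3.47×10^7 W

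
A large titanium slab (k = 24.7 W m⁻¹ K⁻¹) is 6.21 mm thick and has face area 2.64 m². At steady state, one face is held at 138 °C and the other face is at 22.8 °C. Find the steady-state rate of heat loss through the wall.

Q = kA·ΔT/L = 24.7 × 2.64 × |138 °C − 22.8 °C| / 0.00621 = 1.21×10^6 W

Q = 1.21×10^6 W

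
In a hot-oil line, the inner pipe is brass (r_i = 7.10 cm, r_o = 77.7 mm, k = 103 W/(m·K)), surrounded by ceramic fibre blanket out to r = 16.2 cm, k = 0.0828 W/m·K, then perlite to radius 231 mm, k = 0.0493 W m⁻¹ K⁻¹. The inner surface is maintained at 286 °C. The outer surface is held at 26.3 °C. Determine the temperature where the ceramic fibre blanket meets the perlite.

Series thermal resistances, inner to outer:
  R'_brass = ln(0.0777/0.0710)/(2πk) = 0.09018/(2π·103) = 1.393×10^-4 m·K/W
  R'_ceramic fibre blanket = ln(0.162/0.0777)/(2πk) = 0.7347/(2π·0.0828) = 1.412 m·K/W
  R'_perlite = ln(0.231/0.162)/(2πk) = 0.3548/(2π·0.0493) = 1.145 m·K/W
ΣR = 1.393×10^-4 + 1.412 + 1.145 = 2.557 m·K/W
Q' = ΔT/ΣR = (286 °C − 26.3 °C)/2.557 = 101.6 W/m
From the inner boundary to the ceramic fibre blanket/perlite interface, ΣR_partial = 1.412 m·K/W.
T_interface = T_in − Q'·ΣR_partial = 286 °C − (101.6)(1.412) = 143 °C

T = 143 °C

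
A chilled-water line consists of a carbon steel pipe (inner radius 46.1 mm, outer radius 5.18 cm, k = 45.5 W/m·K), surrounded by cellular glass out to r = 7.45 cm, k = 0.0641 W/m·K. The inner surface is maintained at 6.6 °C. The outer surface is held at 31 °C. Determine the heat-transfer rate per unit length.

Q' = 27.0 W/m

Series thermal resistances, inner to outer:
  R'_carbon steel = ln(0.0518/0.0461)/(2πk) = 0.1166/(2π·45.5) = 4.078×10^-4 m·K/W
  R'_cellular glass = ln(0.0745/0.0518)/(2πk) = 0.3634/(2π·0.0641) = 0.9023 m·K/W
ΣR = 4.078×10^-4 + 0.9023 = 0.9027 m·K/W
Q' = ΔT/ΣR = (6.6 °C − 31 °C)/0.9027 = -27.0 W/m
(Negative Q' ⇒ heat flows inward; heat gain = 27.0 W/m.)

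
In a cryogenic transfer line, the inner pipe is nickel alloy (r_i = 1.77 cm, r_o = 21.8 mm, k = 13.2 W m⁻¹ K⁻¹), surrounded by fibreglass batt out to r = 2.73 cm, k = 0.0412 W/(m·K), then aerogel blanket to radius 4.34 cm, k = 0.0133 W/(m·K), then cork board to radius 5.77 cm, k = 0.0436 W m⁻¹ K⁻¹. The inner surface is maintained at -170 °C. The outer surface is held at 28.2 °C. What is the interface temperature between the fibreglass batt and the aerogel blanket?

Series thermal resistances, inner to outer:
  R'_nickel alloy = ln(0.0218/0.0177)/(2πk) = 0.2083/(2π·13.2) = 0.002512 m·K/W
  R'_fibreglass batt = ln(0.0273/0.0218)/(2πk) = 0.2250/(2π·0.0412) = 0.8691 m·K/W
  R'_aerogel blanket = ln(0.0434/0.0273)/(2πk) = 0.4636/(2π·0.0133) = 5.547 m·K/W
  R'_cork board = ln(0.0577/0.0434)/(2πk) = 0.2848/(2π·0.0436) = 1.040 m·K/W
ΣR = 0.002512 + 0.8691 + 5.547 + 1.040 = 7.459 m·K/W
Q' = ΔT/ΣR = (-170 °C − 28.2 °C)/7.459 = -26.57 W/m
From the inner boundary to the fibreglass batt/aerogel blanket interface, ΣR_partial = 0.8716 m·K/W.
T_interface = T_in − Q'·ΣR_partial = -170 °C − (-26.57)(0.8716) = -147 °C

T = -147 °C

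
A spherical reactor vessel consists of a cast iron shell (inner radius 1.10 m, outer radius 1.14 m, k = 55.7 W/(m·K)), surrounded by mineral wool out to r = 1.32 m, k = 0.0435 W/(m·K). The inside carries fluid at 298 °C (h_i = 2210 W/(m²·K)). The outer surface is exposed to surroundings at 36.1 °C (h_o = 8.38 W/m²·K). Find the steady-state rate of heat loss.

Q = 1170 W

Treat each layer as a resistance in series:
  R_conv,in = 1/(4πr²h) = 1/(4π·1.10²·2210) = 2.976×10^-5 K/W
  R_cast iron = (1/1.10 − 1/1.14)/(4πk) = 0.03190/(4π·55.7) = 4.557×10^-5 K/W
  R_mineral wool = (1/1.14 − 1/1.32)/(4πk) = 0.1196/(4π·0.0435) = 0.2188 K/W
  R_conv,out = 1/(4πr²h) = 1/(4π·1.32²·8.38) = 0.005450 K/W
ΣR = 2.976×10^-5 + 4.557×10^-5 + 0.2188 + 0.005450 = 0.2243 K/W
Q = ΔT/ΣR = (298 °C − 36.1 °C)/0.2243 = 1170 W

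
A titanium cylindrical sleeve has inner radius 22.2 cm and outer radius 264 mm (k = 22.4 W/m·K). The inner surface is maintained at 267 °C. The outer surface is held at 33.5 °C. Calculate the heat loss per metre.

Q' = 190 kW/m

Q' = 2πk·ΔT/ln(r₂/r₁) = 2π × 22.4 × 233.5 / ln(0.264/0.222) = 1.90×10^5 W/m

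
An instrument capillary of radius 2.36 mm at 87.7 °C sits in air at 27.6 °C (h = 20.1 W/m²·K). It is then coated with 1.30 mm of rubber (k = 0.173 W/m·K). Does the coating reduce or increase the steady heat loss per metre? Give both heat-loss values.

Critical radius for a cylinder: r_cr = k/h = 0.00861 m = 0.861 cm.
Outer radius after coating: r₂ = 0.00236 + 0.00130 = 0.00366 m.
Since r₁ < r_cr and r₂ ≤ r_cr, the coating moves toward the maximum at r_cr — heat loss rises.
Bare: R = 1/(2πr₁h) = 3.355 m·K/W; Q = 60.1/3.355 = 17.9 W/m.
Coated: R = R_cond + R_conv = 2.567 m·K/W; Q = 60.1/2.567 = 23.4 W/m.

increases: 17.9 → 23.4 W/m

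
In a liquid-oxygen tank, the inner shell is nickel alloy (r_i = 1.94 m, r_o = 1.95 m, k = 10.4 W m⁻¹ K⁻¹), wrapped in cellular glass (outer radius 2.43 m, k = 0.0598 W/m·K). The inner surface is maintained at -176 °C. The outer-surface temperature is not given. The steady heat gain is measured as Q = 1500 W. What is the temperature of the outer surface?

Series resistances:
  R_nickel alloy = (1/1.94 − 1/1.95)/(4πk) = 0.002643/(4π·10.4) = 2.023×10^-5 K/W
  R_cellular glass = (1/1.95 − 1/2.43)/(4πk) = 0.1013/(4π·0.0598) = 0.1348 K/W
ΣR = 0.1348 K/W
ΔT = Q·ΣR = 1500 × 0.1348 = 202.2 K
Heat flows inward, so T_out = T_in + ΔT = -176 + 202.2 = 26.2 °C

T_out = 26.2 °C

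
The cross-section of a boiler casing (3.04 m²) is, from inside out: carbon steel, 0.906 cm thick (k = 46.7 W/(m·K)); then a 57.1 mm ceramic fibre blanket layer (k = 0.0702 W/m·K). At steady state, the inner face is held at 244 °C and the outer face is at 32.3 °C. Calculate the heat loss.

Resistance network (inner→outer):
  R_carbon steel = L/(kA) = 0.00906/(46.7·3.04) = 6.382×10^-5 K/W
  R_ceramic fibre blanket = L/(kA) = 0.0571/(0.0702·3.04) = 0.2676 K/W
ΣR = 6.382×10^-5 + 0.2676 = 0.2677 K/W
Q = ΔT/ΣR = (244 °C − 32.3 °C)/0.2677 = 791 W

Q = 791 W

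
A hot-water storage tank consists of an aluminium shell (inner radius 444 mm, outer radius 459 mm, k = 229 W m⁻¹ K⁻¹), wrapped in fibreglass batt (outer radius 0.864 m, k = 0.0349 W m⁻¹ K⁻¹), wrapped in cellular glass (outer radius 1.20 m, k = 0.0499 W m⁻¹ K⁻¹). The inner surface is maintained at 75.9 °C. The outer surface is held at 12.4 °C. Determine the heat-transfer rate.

Treat each layer as a resistance in series:
  R_aluminium = (1/0.444 − 1/0.459)/(4πk) = 0.07360/(4π·229) = 2.558×10^-5 K/W
  R_fibreglass batt = (1/0.459 − 1/0.864)/(4πk) = 1.021/(4π·0.0349) = 2.329 K/W
  R_cellular glass = (1/0.864 − 1/1.20)/(4πk) = 0.3241/(4π·0.0499) = 0.5168 K/W
ΣR = 2.558×10^-5 + 2.329 + 0.5168 = 2.846 K/W
Q = ΔT/ΣR = (75.9 °C − 12.4 °C)/2.846 = 22.3 W

Q = 22.3 W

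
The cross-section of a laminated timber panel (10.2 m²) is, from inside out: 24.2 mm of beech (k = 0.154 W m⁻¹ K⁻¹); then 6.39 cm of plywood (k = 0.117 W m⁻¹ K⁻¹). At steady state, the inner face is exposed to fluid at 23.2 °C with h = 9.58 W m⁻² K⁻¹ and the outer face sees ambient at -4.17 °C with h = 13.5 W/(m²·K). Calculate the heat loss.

Q = 317 W

Resistance network (inner→outer):
  R_conv,in = 1/(hA) = 1/(9.58·10.2) = 0.01023 K/W
  R_beech = L/(kA) = 0.0242/(0.154·10.2) = 0.01541 K/W
  R_plywood = L/(kA) = 0.0639/(0.117·10.2) = 0.05354 K/W
  R_conv,out = 1/(hA) = 1/(13.5·10.2) = 0.007262 K/W
ΣR = 0.01023 + 0.01541 + 0.05354 + 0.007262 = 0.08644 K/W
Q = ΔT/ΣR = (23.2 °C − -4.17 °C)/0.08644 = 317 W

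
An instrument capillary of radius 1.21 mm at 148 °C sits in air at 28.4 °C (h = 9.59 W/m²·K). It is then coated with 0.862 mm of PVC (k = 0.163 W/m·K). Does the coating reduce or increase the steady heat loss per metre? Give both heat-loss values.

Critical radius for a cylinder: r_cr = k/h = 0.0170 m = 1.70 cm.
Outer radius after coating: r₂ = 0.00121 + 8.62×10^-4 = 0.002072 m.
Since r₁ < r_cr and r₂ ≤ r_cr, the coating moves toward the maximum at r_cr — heat loss rises.
Bare: R = 1/(2πr₁h) = 13.72 m·K/W; Q = 119.6/13.72 = 8.72 W/m.
Coated: R = R_cond + R_conv = 8.535 m·K/W; Q = 119.6/8.535 = 14.0 W/m.

increases: 8.72 → 14.0 W/m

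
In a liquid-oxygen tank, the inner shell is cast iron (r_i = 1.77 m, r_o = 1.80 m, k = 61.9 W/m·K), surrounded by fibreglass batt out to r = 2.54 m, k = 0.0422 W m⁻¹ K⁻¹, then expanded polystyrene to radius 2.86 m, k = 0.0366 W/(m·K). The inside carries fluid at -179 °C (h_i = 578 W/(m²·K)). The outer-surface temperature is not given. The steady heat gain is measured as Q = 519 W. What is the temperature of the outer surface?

Sum the resistances:
  R_conv,in = 1/(4πr²h) = 1/(4π·1.77²·578) = 4.395×10^-5 K/W
  R_cast iron = (1/1.77 − 1/1.80)/(4πk) = 0.009416/(4π·61.9) = 1.211×10^-5 K/W
  R_fibreglass batt = (1/1.80 − 1/2.54)/(4πk) = 0.1619/(4π·0.0422) = 0.3052 K/W
  R_expanded polystyrene = (1/2.54 − 1/2.86)/(4πk) = 0.04405/(4π·0.0366) = 0.09578 K/W
ΣR = 0.4010 K/W
ΔT = Q·ΣR = 519 × 0.4010 = 208.1 K
Heat flows inward, so T_out = T_in + ΔT = -179 + 208.1 = 29.1 °C

T_out = 29.1 °C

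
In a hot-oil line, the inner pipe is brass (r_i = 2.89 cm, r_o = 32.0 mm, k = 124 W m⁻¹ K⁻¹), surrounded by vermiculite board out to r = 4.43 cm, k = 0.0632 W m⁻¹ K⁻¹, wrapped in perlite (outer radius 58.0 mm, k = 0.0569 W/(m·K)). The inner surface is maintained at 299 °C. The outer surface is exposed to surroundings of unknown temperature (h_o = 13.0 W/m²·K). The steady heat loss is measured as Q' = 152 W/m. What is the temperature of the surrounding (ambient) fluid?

T_out = 27.8 °C

Series resistances:
  R'_brass = ln(0.0320/0.0289)/(2πk) = 0.1019/(2π·124) = 1.308×10^-4 m·K/W
  R'_vermiculite board = ln(0.0443/0.0320)/(2πk) = 0.3252/(2π·0.0632) = 0.8191 m·K/W
  R'_perlite = ln(0.0580/0.0443)/(2πk) = 0.2695/(2π·0.0569) = 0.7537 m·K/W
  R'_conv,out = 1/(2πr h) = 1/(2π·0.0580·13.0) = 0.2111 m·K/W
ΣR = 1.784 m·K/W
ΔT = Q'·ΣR = 152 × 1.784 = 271.2 K
Heat flows outward, so T_out = T_in − ΔT = 299 − 271.2 = 27.8 °C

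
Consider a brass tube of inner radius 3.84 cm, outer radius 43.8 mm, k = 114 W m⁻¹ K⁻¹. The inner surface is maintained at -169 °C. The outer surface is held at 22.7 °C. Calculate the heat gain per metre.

Q' = 1040 kW/m

Q' = 2πk·ΔT/ln(r₂/r₁) = 2π × 114 × 191.7 / ln(0.0438/0.0384) = 1.04×10^6 W/m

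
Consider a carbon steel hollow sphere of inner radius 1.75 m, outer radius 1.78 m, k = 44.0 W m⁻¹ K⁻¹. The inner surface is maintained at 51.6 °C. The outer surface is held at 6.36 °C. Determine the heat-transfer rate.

Q = 2.60×10^6 W

Q = 4πk·ΔT/(1/r₁ − 1/r₂) = 4π × 44.0 × 45.24 / (1/1.75 − 1/1.78) = 2.60×10^6 W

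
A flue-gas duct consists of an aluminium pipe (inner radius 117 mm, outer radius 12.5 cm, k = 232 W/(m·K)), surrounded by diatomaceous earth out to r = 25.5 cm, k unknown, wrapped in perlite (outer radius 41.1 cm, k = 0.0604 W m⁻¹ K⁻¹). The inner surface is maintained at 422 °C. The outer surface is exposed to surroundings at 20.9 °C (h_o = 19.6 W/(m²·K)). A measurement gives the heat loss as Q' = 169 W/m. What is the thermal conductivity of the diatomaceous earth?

ΣR = ΔT/Q' = |422 − 20.9|/169 = 2.373 m·K/W
Known resistances:
  R'_aluminium = ln(0.125/0.117)/(2πk) = 0.06614/(2π·232) = 4.537×10^-5 m·K/W
  R'_perlite = ln(0.411/0.255)/(2πk) = 0.4773/(2π·0.0604) = 1.258 m·K/W
  R'_conv,out = 1/(2πr h) = 1/(2π·0.411·19.6) = 0.01976 m·K/W
R_diatomaceous earth = ΣR − ΣR_known = 2.373 − 1.278 = 1.095 m·K/W
ln(r₂/r₁)/(2πk) = 1.095 ⇒ k = 0.7129/(2π·1.095) = 0.104 W/m·K

k = 0.104 W/m·K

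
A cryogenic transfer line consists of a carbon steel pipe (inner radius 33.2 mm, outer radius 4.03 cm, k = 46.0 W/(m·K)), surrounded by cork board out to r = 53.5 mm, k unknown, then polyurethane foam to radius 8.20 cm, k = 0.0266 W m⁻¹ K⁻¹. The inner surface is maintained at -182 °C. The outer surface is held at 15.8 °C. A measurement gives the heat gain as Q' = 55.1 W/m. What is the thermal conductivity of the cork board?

k = 0.0436 W/m·K

ΣR = ΔT/Q' = |-182 − 15.8|/55.1 = 3.590 m·K/W
Known resistances:
  R'_carbon steel = ln(0.0403/0.0332)/(2πk) = 0.1938/(2π·46.0) = 6.705×10^-4 m·K/W
  R'_polyurethane foam = ln(0.0820/0.0535)/(2πk) = 0.4270/(2π·0.0266) = 2.555 m·K/W
R_cork board = ΣR − ΣR_known = 3.590 − 2.556 = 1.034 m·K/W
ln(r₂/r₁)/(2πk) = 1.034 ⇒ k = 0.2833/(2π·1.034) = 0.0436 W/m·K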